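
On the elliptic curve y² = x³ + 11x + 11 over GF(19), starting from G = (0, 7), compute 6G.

Repeated addition: build up to 6G.
2G: tangent at (0, 7): λ = (3·0² + 11)/(2·7) ≡ 11/14. 14⁻¹ ≡ 15 (mod 19) since 14·15 = 210 ≡ 1, so λ ≡ 11·15 ≡ 13.
  x = λ² - 0 - 0 = 169 - 0 ≡ 17; y = λ·(0 - 17) - 7 ≡ 0. → (17, 0)
3G: (17, 0) + (0, 7). λ = (7 - 0)/(0 - 17) ≡ 7/2 mod 19. 2⁻¹ ≡ 10 (mod 19), so λ ≡ 13.
  x = λ² - 17 - 0 = 169 - 17 ≡ 0; y = λ·(17 - 0) - 0 ≡ 12. → (0, 12)
4G: (0, 12) + (0, 7): same x and y₁ ≡ -y₂, so the sum is ∞.
5G: ∞ + (0, 7) = (0, 7) (identity).
6G: tangent at (0, 7): λ = (3·0² + 11)/(2·7) ≡ 11/14. 14⁻¹ ≡ 15 (mod 19) since 14·15 = 210 ≡ 1, so λ ≡ 11·15 ≡ 13.
  x = λ² - 0 - 0 = 169 - 0 ≡ 17; y = λ·(0 - 17) - 7 ≡ 0. → (17, 0)

(17, 0)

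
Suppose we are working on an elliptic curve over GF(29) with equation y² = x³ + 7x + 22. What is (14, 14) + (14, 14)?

tangent at (14, 14): λ = (3·14² + 7)/(2·14) ≡ 15/28. 28⁻¹ ≡ 28 (mod 29) since 28·28 = 784 ≡ 1, so λ ≡ 15·28 ≡ 14.
  x = λ² - 14 - 14 = 196 - 28 ≡ 23; y = λ·(14 - 23) - 14 ≡ 5. → (23, 5)

(23, 5)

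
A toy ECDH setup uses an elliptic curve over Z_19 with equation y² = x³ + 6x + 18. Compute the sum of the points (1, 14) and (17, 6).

(6, 17)

(1, 14) + (17, 6). λ = (6 - 14)/(17 - 1) ≡ 11/16 mod 19. 16⁻¹ ≡ 6 (mod 19), so λ ≡ 9.
  x = λ² - 1 - 17 = 81 - 18 ≡ 6; y = λ·(1 - 6) - 14 ≡ 17. → (6, 17)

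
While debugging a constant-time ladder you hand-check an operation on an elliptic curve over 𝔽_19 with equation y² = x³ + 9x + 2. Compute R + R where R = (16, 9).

tangent at (16, 9): λ = (3·16² + 9)/(2·9) ≡ 17/18. 18⁻¹ ≡ 18 (mod 19), so λ ≡ 17·18 ≡ 2.
  x = λ² - 16 - 16 = 4 - 32 ≡ 10; y = λ·(16 - 10) - 9 ≡ 3. → (10, 3)

(10, 3)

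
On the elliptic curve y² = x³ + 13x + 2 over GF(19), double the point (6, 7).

(12, 9)

tangent at (6, 7): λ = (3·6² + 13)/(2·7) ≡ 7/14. 14⁻¹ ≡ 15 (mod 19), so λ ≡ 7·15 ≡ 10.
  x = λ² - 6 - 6 = 100 - 12 ≡ 12; y = λ·(6 - 12) - 7 ≡ 9. → (12, 9)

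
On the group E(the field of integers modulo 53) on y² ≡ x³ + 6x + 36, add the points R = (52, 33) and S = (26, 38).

(22, 2)

(52, 33) + (26, 38). λ = (38 - 33)/(26 - 52) ≡ 5/27 mod 53. 27⁻¹ ≡ 2 (mod 53), so λ ≡ 10.
  x = λ² - 52 - 26 = 100 - 78 ≡ 22; y = λ·(52 - 22) - 33 ≡ 2. → (22, 2)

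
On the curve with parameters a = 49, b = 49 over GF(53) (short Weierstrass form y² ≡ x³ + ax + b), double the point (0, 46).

(52, 30)

tangent at (0, 46): λ = (3·0² + 49)/(2·46) ≡ 49/39. 39⁻¹ ≡ 34 (mod 53), so λ ≡ 49·34 ≡ 23.
  x = λ² - 0 - 0 = 529 - 0 ≡ 52; y = λ·(0 - 52) - 46 ≡ 30. → (52, 30)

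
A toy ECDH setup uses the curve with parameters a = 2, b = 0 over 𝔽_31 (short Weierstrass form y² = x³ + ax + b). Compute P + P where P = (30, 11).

(18, 3)

tangent at (30, 11): λ = (3·30² + 2)/(2·11) ≡ 5/22. 22⁻¹ ≡ 24 (mod 31) since 22·24 = 528 ≡ 1, so λ ≡ 5·24 ≡ 27.
  x = λ² - 30 - 30 = 729 - 60 ≡ 18; y = λ·(30 - 18) - 11 ≡ 3. → (18, 3)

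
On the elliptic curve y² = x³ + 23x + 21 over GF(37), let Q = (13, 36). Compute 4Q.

(24, 2)

Double-and-add on 4 = (100)₂. Start with Q = (13, 36) for the leading 1-bit.
double: tangent at (13, 36): λ = (3·13² + 23)/(2·36) ≡ 12/35. 35⁻¹ ≡ 18 (mod 37) since 35·18 = 630 ≡ 1, so λ ≡ 12·18 ≡ 31.
  x = λ² - 13 - 13 = 961 - 26 ≡ 10; y = λ·(13 - 10) - 36 ≡ 20. → (10, 20)
double: tangent at (10, 20): λ = (3·10² + 23)/(2·20) ≡ 27/3. 3⁻¹ ≡ 25 (mod 37), so λ ≡ 27·25 ≡ 9.
  x = λ² - 10 - 10 = 81 - 20 ≡ 24; y = λ·(10 - 24) - 20 ≡ 2. → (24, 2)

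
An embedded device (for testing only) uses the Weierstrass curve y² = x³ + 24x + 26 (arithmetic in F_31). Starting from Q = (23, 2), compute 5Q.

(29, 30)

Double-and-add on 5 = (101)₂. Start with Q = (23, 2) for the leading 1-bit.
double: tangent at (23, 2): λ = (3·23² + 24)/(2·2) ≡ 30/4. 4⁻¹ ≡ 8 (mod 31) since 4·8 = 32 ≡ 1, so λ ≡ 30·8 ≡ 23.
  x = λ² - 23 - 23 = 529 - 46 ≡ 18; y = λ·(23 - 18) - 2 ≡ 20. → (18, 20)
double: tangent at (18, 20): λ = (3·18² + 24)/(2·20) ≡ 4/9. 9⁻¹ ≡ 7 (mod 31) since 9·7 = 63 ≡ 1, so λ ≡ 4·7 ≡ 28.
  x = λ² - 18 - 18 = 784 - 36 ≡ 4; y = λ·(18 - 4) - 20 ≡ 0. → (4, 0)
add Q: (4, 0) + (23, 2). λ = (2 - 0)/(23 - 4) ≡ 2/19 mod 31. 19⁻¹ ≡ 18 (mod 31), so λ ≡ 5.
  x = λ² - 4 - 23 = 25 - 27 ≡ 29; y = λ·(4 - 29) - 0 ≡ 30. → (29, 30)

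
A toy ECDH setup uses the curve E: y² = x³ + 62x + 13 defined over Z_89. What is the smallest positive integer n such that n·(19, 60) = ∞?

5

2P: tangent at (19, 60): λ = (3·19² + 62)/(2·60) ≡ 77/31. 31⁻¹ ≡ 23 (mod 89) since 31·23 = 713 ≡ 1, so λ ≡ 77·23 ≡ 80.
  x = λ² - 19 - 19 = 6400 - 38 ≡ 43; y = λ·(19 - 43) - 60 ≡ 67. → (43, 67)
3P: (43, 67) + (19, 60). λ = (60 - 67)/(19 - 43) ≡ 82/65 mod 89. 65⁻¹ ≡ 63 (mod 89), so λ ≡ 4.
  x = λ² - 43 - 19 = 16 - 62 ≡ 43; y = λ·(43 - 43) - 67 ≡ 22. → (43, 22)
4P: (43, 22) + (19, 60). λ = (60 - 22)/(19 - 43) ≡ 38/65 mod 89. 65⁻¹ ≡ 63 (mod 89) since 65·63 = 4095 ≡ 1, so λ ≡ 80.
  x = λ² - 43 - 19 = 6400 - 62 ≡ 19; y = λ·(43 - 19) - 22 ≡ 29. → (19, 29)
5P: (19, 29) + (19, 60): same x and y₁ ≡ -y₂, so the sum is ∞.
5P = ∞, so the order is 5.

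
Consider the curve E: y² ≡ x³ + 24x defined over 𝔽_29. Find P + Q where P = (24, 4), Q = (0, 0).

(24, 4) + (0, 0). λ = (0 - 4)/(0 - 24) ≡ 25/5 mod 29. 5⁻¹ ≡ 6 (mod 29) since 5·6 = 30 ≡ 1, so λ ≡ 5.
  x = λ² - 24 - 0 = 25 - 24 ≡ 1; y = λ·(24 - 1) - 4 ≡ 24. → (1, 24)

(1, 24)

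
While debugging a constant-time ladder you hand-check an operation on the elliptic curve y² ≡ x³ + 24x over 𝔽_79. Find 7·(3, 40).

Write G = (3, 40).
Double-and-add on 7 = (111)₂. Start with G = (3, 40) for the leading 1-bit.
double: tangent at (3, 40): λ = (3·3² + 24)/(2·40) ≡ 51/1. 1⁻¹ ≡ 1 (mod 79) since 1·1 = 1 ≡ 1, so λ ≡ 51·1 ≡ 51.
  x = λ² - 3 - 3 = 2601 - 6 ≡ 67; y = λ·(3 - 67) - 40 ≡ 14. → (67, 14)
add G: (67, 14) + (3, 40). λ = (40 - 14)/(3 - 67) ≡ 26/15 mod 79. 15⁻¹ ≡ 58 (mod 79), so λ ≡ 7.
  x = λ² - 67 - 3 = 49 - 70 ≡ 58; y = λ·(67 - 58) - 14 ≡ 49. → (58, 49)
double: tangent at (58, 49): λ = (3·58² + 24)/(2·49) ≡ 4/19. 19⁻¹ ≡ 25 (mod 79), so λ ≡ 4·25 ≡ 21.
  x = λ² - 58 - 58 = 441 - 116 ≡ 9; y = λ·(58 - 9) - 49 ≡ 32. → (9, 32)
add G: (9, 32) + (3, 40). λ = (40 - 32)/(3 - 9) ≡ 8/73 mod 79. 73⁻¹ ≡ 13 (mod 79) since 73·13 = 949 ≡ 1, so λ ≡ 25.
  x = λ² - 9 - 3 = 625 - 12 ≡ 60; y = λ·(9 - 60) - 32 ≡ 36. → (60, 36)

(60, 36)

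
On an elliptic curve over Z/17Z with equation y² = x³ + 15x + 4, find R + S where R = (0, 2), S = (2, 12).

(6, 2)

(0, 2) + (2, 12). λ = (12 - 2)/(2 - 0) ≡ 10/2 mod 17. 2⁻¹ ≡ 9 (mod 17), so λ ≡ 5.
  x = λ² - 0 - 2 = 25 - 2 ≡ 6; y = λ·(0 - 6) - 2 ≡ 2. → (6, 2)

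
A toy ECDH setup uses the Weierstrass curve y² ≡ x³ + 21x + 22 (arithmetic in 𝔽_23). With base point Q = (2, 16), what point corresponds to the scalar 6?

Repeated addition: build up to 6Q.
2Q: tangent at (2, 16): λ = (3·2² + 21)/(2·16) ≡ 10/9. 9⁻¹ ≡ 18 (mod 23) since 9·18 = 162 ≡ 1, so λ ≡ 10·18 ≡ 19.
  x = λ² - 2 - 2 = 361 - 4 ≡ 12; y = λ·(2 - 12) - 16 ≡ 1. → (12, 1)
3Q: (12, 1) + (2, 16). λ = (16 - 1)/(2 - 12) ≡ 15/13 mod 23. 13⁻¹ ≡ 16 (mod 23), so λ ≡ 10.
  x = λ² - 12 - 2 = 100 - 14 ≡ 17; y = λ·(12 - 17) - 1 ≡ 18. → (17, 18)
4Q: (17, 18) + (2, 16). λ = (16 - 18)/(2 - 17) ≡ 21/8 mod 23. 8⁻¹ ≡ 3 (mod 23), so λ ≡ 17.
  x = λ² - 17 - 2 = 289 - 19 ≡ 17; y = λ·(17 - 17) - 18 ≡ 5. → (17, 5)
5Q: (17, 5) + (2, 16). λ = (16 - 5)/(2 - 17) ≡ 11/8 mod 23. 8⁻¹ ≡ 3 (mod 23), so λ ≡ 10.
  x = λ² - 17 - 2 = 100 - 19 ≡ 12; y = λ·(17 - 12) - 5 ≡ 22. → (12, 22)
6Q: (12, 22) + (2, 16). λ = (16 - 22)/(2 - 12) ≡ 17/13 mod 23. 13⁻¹ ≡ 16 (mod 23), so λ ≡ 19.
  x = λ² - 12 - 2 = 361 - 14 ≡ 2; y = λ·(12 - 2) - 22 ≡ 7. → (2, 7)

(2, 7)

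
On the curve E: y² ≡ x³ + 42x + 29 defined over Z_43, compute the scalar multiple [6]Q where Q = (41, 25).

(34, 13)

Double-and-add on 6 = (110)₂. Start with Q = (41, 25) for the leading 1-bit.
double: tangent at (41, 25): λ = (3·41² + 42)/(2·25) ≡ 11/7. 7⁻¹ ≡ 37 (mod 43), so λ ≡ 11·37 ≡ 20.
  x = λ² - 41 - 41 = 400 - 82 ≡ 17; y = λ·(41 - 17) - 25 ≡ 25. → (17, 25)
add Q: (17, 25) + (41, 25). λ = (25 - 25)/(41 - 17) ≡ 0/24 mod 43. 24⁻¹ ≡ 9 (mod 43) since 24·9 = 216 ≡ 1, so λ ≡ 0.
  x = λ² - 17 - 41 = 0 - 58 ≡ 28; y = λ·(17 - 28) - 25 ≡ 18. → (28, 18)
double: tangent at (28, 18): λ = (3·28² + 42)/(2·18) ≡ 29/36. 36⁻¹ ≡ 6 (mod 43), so λ ≡ 29·6 ≡ 2.
  x = λ² - 28 - 28 = 4 - 56 ≡ 34; y = λ·(28 - 34) - 18 ≡ 13. → (34, 13)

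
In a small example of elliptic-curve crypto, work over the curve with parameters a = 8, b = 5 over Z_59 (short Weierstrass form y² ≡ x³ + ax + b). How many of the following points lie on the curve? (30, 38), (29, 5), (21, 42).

1

(30, 38): 38² ≡ 28, rhs ≡ 46 → off.
(29, 5): 5² ≡ 25, rhs ≡ 23 → off.
(21, 42): 42² ≡ 53, rhs ≡ 53 → on.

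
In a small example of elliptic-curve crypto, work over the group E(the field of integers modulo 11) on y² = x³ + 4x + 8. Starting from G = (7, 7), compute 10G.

Double-and-add on 10 = (1010)₂. Start with G = (7, 7) for the leading 1-bit.
double: tangent at (7, 7): λ = (3·7² + 4)/(2·7) ≡ 8/3. 3⁻¹ ≡ 4 (mod 11) since 3·4 = 12 ≡ 1, so λ ≡ 8·4 ≡ 10.
  x = λ² - 7 - 7 = 100 - 14 ≡ 9; y = λ·(7 - 9) - 7 ≡ 6. → (9, 6)
double: tangent at (9, 6): λ = (3·9² + 4)/(2·6) ≡ 5/1. 1⁻¹ ≡ 1 (mod 11), so λ ≡ 5·1 ≡ 5.
  x = λ² - 9 - 9 = 25 - 18 ≡ 7; y = λ·(9 - 7) - 6 ≡ 4. → (7, 4)
add G: (7, 4) + (7, 7): same x and y₁ ≡ -y₂, so the sum is O.
double: O + O = O (identity).

O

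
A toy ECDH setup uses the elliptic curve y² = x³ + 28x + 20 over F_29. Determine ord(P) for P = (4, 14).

9

2P: tangent at (4, 14): λ = (3·4² + 28)/(2·14) ≡ 18/28. 28⁻¹ ≡ 28 (mod 29) since 28·28 = 784 ≡ 1, so λ ≡ 18·28 ≡ 11.
  x = λ² - 4 - 4 = 121 - 8 ≡ 26; y = λ·(4 - 26) - 14 ≡ 5. → (26, 5)
3P: (26, 5) + (4, 14). λ = (14 - 5)/(4 - 26) ≡ 9/7 mod 29. 7⁻¹ ≡ 25 (mod 29), so λ ≡ 22.
  x = λ² - 26 - 4 = 484 - 30 ≡ 19; y = λ·(26 - 19) - 5 ≡ 4. → (19, 4)
4P: (19, 4) + (4, 14). λ = (14 - 4)/(4 - 19) ≡ 10/14 mod 29. 14⁻¹ ≡ 27 (mod 29), so λ ≡ 9.
  x = λ² - 19 - 4 = 81 - 23 ≡ 0; y = λ·(19 - 0) - 4 ≡ 22. → (0, 22)
5P: (0, 22) + (4, 14). λ = (14 - 22)/(4 - 0) ≡ 21/4 mod 29. 4⁻¹ ≡ 22 (mod 29), so λ ≡ 27.
  x = λ² - 0 - 4 = 729 - 4 ≡ 0; y = λ·(0 - 0) - 22 ≡ 7. → (0, 7)
6P: (0, 7) + (4, 14). λ = (14 - 7)/(4 - 0) ≡ 7/4 mod 29. 4⁻¹ ≡ 22 (mod 29), so λ ≡ 9.
  x = λ² - 0 - 4 = 81 - 4 ≡ 19; y = λ·(0 - 19) - 7 ≡ 25. → (19, 25)
7P: (19, 25) + (4, 14). λ = (14 - 25)/(4 - 19) ≡ 18/14 mod 29. 14⁻¹ ≡ 27 (mod 29) since 14·27 = 378 ≡ 1, so λ ≡ 22.
  x = λ² - 19 - 4 = 484 - 23 ≡ 26; y = λ·(19 - 26) - 25 ≡ 24. → (26, 24)
8P: (26, 24) + (4, 14). λ = (14 - 24)/(4 - 26) ≡ 19/7 mod 29. 7⁻¹ ≡ 25 (mod 29) since 7·25 = 175 ≡ 1, so λ ≡ 11.
  x = λ² - 26 - 4 = 121 - 30 ≡ 4; y = λ·(26 - 4) - 24 ≡ 15. → (4, 15)
9P: (4, 15) + (4, 14): same x and y₁ ≡ -y₂, so the sum is O.
9P = O, so the order is 9.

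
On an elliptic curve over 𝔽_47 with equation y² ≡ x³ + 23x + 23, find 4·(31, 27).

Write P = (31, 27).
Double-and-add on 4 = (100)₂. Start with P = (31, 27) for the leading 1-bit.
double: tangent at (31, 27): λ = (3·31² + 23)/(2·27) ≡ 39/7. 7⁻¹ ≡ 27 (mod 47), so λ ≡ 39·27 ≡ 19.
  x = λ² - 31 - 31 = 361 - 62 ≡ 17; y = λ·(31 - 17) - 27 ≡ 4. → (17, 4)
double: tangent at (17, 4): λ = (3·17² + 23)/(2·4) ≡ 44/8. 8⁻¹ ≡ 6 (mod 47) since 8·6 = 48 ≡ 1, so λ ≡ 44·6 ≡ 29.
  x = λ² - 17 - 17 = 841 - 34 ≡ 8; y = λ·(17 - 8) - 4 ≡ 22. → (8, 22)

(8, 22)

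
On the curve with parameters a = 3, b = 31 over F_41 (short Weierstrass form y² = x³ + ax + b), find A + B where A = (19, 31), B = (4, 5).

(19, 10)

(19, 31) + (4, 5). λ = (5 - 31)/(4 - 19) ≡ 15/26 mod 41. 26⁻¹ ≡ 30 (mod 41) since 26·30 = 780 ≡ 1, so λ ≡ 40.
  x = λ² - 19 - 4 = 1600 - 23 ≡ 19; y = λ·(19 - 19) - 31 ≡ 10. → (19, 10)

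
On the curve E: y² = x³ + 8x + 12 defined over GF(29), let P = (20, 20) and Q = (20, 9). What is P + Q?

O

The two points share x = 20 and their y-coordinates satisfy 20 + 9 ≡ 0 (mod 29), so they are inverses. Their sum is the point at infinity.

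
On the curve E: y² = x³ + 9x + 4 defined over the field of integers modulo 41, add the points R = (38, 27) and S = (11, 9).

(38, 14)

(38, 27) + (11, 9). λ = (9 - 27)/(11 - 38) ≡ 23/14 mod 41. 14⁻¹ ≡ 3 (mod 41) since 14·3 = 42 ≡ 1, so λ ≡ 28.
  x = λ² - 38 - 11 = 784 - 49 ≡ 38; y = λ·(38 - 38) - 27 ≡ 14. → (38, 14)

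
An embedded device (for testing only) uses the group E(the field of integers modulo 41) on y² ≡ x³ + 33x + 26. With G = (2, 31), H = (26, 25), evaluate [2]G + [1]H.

(12, 31)

First 2G:
Repeated addition: build up to 2G.
2G: tangent at (2, 31): λ = (3·2² + 33)/(2·31) ≡ 4/21. 21⁻¹ ≡ 2 (mod 41), so λ ≡ 4·2 ≡ 8.
  x = λ² - 2 - 2 = 64 - 4 ≡ 19; y = λ·(2 - 19) - 31 ≡ 38. → (19, 38)
2G = (19, 38).
Finally 2G + H:
(19, 38) + (26, 25). λ = (25 - 38)/(26 - 19) ≡ 28/7 mod 41. 7⁻¹ ≡ 6 (mod 41), so λ ≡ 4.
  x = λ² - 19 - 26 = 16 - 45 ≡ 12; y = λ·(19 - 12) - 38 ≡ 31. → (12, 31)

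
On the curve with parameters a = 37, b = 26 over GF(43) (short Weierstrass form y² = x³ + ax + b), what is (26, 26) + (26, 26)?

tangent at (26, 26): λ = (3·26² + 37)/(2·26) ≡ 1/9. 9⁻¹ ≡ 24 (mod 43) since 9·24 = 216 ≡ 1, so λ ≡ 1·24 ≡ 24.
  x = λ² - 26 - 26 = 576 - 52 ≡ 8; y = λ·(26 - 8) - 26 ≡ 19. → (8, 19)

(8, 19)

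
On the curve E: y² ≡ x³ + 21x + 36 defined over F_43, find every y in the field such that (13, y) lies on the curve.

none

x³ + 21x + 36 = 2506 ≡ 12 (mod 43).
12 is a non-residue mod 43; no y exists.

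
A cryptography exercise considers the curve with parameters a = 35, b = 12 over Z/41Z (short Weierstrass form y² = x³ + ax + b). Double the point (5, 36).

tangent at (5, 36): λ = (3·5² + 35)/(2·36) ≡ 28/31. 31⁻¹ ≡ 4 (mod 41), so λ ≡ 28·4 ≡ 30.
  x = λ² - 5 - 5 = 900 - 10 ≡ 29; y = λ·(5 - 29) - 36 ≡ 23. → (29, 23)

(29, 23)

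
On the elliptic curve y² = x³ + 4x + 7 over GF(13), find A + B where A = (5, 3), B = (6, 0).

(11, 2)

(5, 3) + (6, 0). λ = (0 - 3)/(6 - 5) ≡ 10/1 mod 13. 1⁻¹ ≡ 1 (mod 13), so λ ≡ 10.
  x = λ² - 5 - 6 = 100 - 11 ≡ 11; y = λ·(5 - 11) - 3 ≡ 2. → (11, 2)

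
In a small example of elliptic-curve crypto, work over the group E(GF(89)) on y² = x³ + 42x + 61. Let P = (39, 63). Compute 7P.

(48, 66)

Double-and-add on 7 = (111)₂. Start with P = (39, 63) for the leading 1-bit.
double: tangent at (39, 63): λ = (3·39² + 42)/(2·63) ≡ 66/37. 37⁻¹ ≡ 77 (mod 89), so λ ≡ 66·77 ≡ 9.
  x = λ² - 39 - 39 = 81 - 78 ≡ 3; y = λ·(39 - 3) - 63 ≡ 83. → (3, 83)
add P: (3, 83) + (39, 63). λ = (63 - 83)/(39 - 3) ≡ 69/36 mod 89. 36⁻¹ ≡ 47 (mod 89) since 36·47 = 1692 ≡ 1, so λ ≡ 39.
  x = λ² - 3 - 39 = 1521 - 42 ≡ 55; y = λ·(3 - 55) - 83 ≡ 25. → (55, 25)
double: tangent at (55, 25): λ = (3·55² + 42)/(2·25) ≡ 39/50. 50⁻¹ ≡ 73 (mod 89), so λ ≡ 39·73 ≡ 88.
  x = λ² - 55 - 55 = 7744 - 110 ≡ 69; y = λ·(55 - 69) - 25 ≡ 78. → (69, 78)
add P: (69, 78) + (39, 63). λ = (63 - 78)/(39 - 69) ≡ 74/59 mod 89. 59⁻¹ ≡ 86 (mod 89) since 59·86 = 5074 ≡ 1, so λ ≡ 45.
  x = λ² - 69 - 39 = 2025 - 108 ≡ 48; y = λ·(69 - 48) - 78 ≡ 66. → (48, 66)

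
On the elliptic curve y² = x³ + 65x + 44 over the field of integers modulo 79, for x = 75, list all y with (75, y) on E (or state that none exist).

6, 73

x³ + 65x + 44 = 426794 ≡ 36 (mod 79).
Square roots of 36 mod 79: 6 and 73 (since 6² = 36 ≡ 36).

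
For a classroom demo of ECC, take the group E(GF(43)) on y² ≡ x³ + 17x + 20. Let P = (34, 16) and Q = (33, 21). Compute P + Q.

(1, 34)

(34, 16) + (33, 21). λ = (21 - 16)/(33 - 34) ≡ 5/42 mod 43. 42⁻¹ ≡ 42 (mod 43), so λ ≡ 38.
  x = λ² - 34 - 33 = 1444 - 67 ≡ 1; y = λ·(34 - 1) - 16 ≡ 34. → (1, 34)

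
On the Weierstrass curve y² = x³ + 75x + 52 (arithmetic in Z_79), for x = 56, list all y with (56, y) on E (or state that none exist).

x³ + 75x + 52 = 179868 ≡ 64 (mod 79).
Square roots of 64 mod 79: 8 and 71 (since 8² = 64 ≡ 64).

8, 71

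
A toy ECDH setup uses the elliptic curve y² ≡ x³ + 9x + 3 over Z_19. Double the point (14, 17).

tangent at (14, 17): λ = (3·14² + 9)/(2·17) ≡ 8/15. 15⁻¹ ≡ 14 (mod 19) since 15·14 = 210 ≡ 1, so λ ≡ 8·14 ≡ 17.
  x = λ² - 14 - 14 = 289 - 28 ≡ 14; y = λ·(14 - 14) - 17 ≡ 2. → (14, 2)

(14, 2)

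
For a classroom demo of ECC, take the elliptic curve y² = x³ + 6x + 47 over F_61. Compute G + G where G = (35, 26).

tangent at (35, 26): λ = (3·35² + 6)/(2·26) ≡ 21/52. 52⁻¹ ≡ 27 (mod 61), so λ ≡ 21·27 ≡ 18.
  x = λ² - 35 - 35 = 324 - 70 ≡ 10; y = λ·(35 - 10) - 26 ≡ 58. → (10, 58)

(10, 58)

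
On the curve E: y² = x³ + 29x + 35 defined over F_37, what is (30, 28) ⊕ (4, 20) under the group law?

(2, 29)

(30, 28) + (4, 20). λ = (20 - 28)/(4 - 30) ≡ 29/11 mod 37. 11⁻¹ ≡ 27 (mod 37) since 11·27 = 297 ≡ 1, so λ ≡ 6.
  x = λ² - 30 - 4 = 36 - 34 ≡ 2; y = λ·(30 - 2) - 28 ≡ 29. → (2, 29)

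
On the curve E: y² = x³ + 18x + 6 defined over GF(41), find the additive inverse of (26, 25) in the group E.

(26, 16)

-(26, 25) = (26, -25 mod 41) = (26, 16).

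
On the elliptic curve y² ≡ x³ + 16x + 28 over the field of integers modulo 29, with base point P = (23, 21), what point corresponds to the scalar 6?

Double-and-add on 6 = (110)₂. Start with P = (23, 21) for the leading 1-bit.
double: tangent at (23, 21): λ = (3·23² + 16)/(2·21) ≡ 8/13. 13⁻¹ ≡ 9 (mod 29) since 13·9 = 117 ≡ 1, so λ ≡ 8·9 ≡ 14.
  x = λ² - 23 - 23 = 196 - 46 ≡ 5; y = λ·(23 - 5) - 21 ≡ 28. → (5, 28)
add P: (5, 28) + (23, 21). λ = (21 - 28)/(23 - 5) ≡ 22/18 mod 29. 18⁻¹ ≡ 21 (mod 29), so λ ≡ 27.
  x = λ² - 5 - 23 = 729 - 28 ≡ 5; y = λ·(5 - 5) - 28 ≡ 1. → (5, 1)
double: tangent at (5, 1): λ = (3·5² + 16)/(2·1) ≡ 4/2. 2⁻¹ ≡ 15 (mod 29), so λ ≡ 4·15 ≡ 2.
  x = λ² - 5 - 5 = 4 - 10 ≡ 23; y = λ·(5 - 23) - 1 ≡ 21. → (23, 21)

(23, 21)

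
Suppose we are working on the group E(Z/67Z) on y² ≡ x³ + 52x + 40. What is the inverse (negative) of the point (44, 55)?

-(44, 55) = (44, -55 mod 67) = (44, 12).

(44, 12)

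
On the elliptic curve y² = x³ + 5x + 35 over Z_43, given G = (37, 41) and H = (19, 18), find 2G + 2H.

First 2G:
Repeated addition: build up to 2G.
2G: tangent at (37, 41): λ = (3·37² + 5)/(2·41) ≡ 27/39. 39⁻¹ ≡ 32 (mod 43), so λ ≡ 27·32 ≡ 4.
  x = λ² - 37 - 37 = 16 - 74 ≡ 28; y = λ·(37 - 28) - 41 ≡ 38. → (28, 38)
2G = (28, 38).
Next 2H:
Repeated addition: build up to 2H.
2H: tangent at (19, 18): λ = (3·19² + 5)/(2·18) ≡ 13/36. 36⁻¹ ≡ 6 (mod 43), so λ ≡ 13·6 ≡ 35.
  x = λ² - 19 - 19 = 1225 - 38 ≡ 26; y = λ·(19 - 26) - 18 ≡ 38. → (26, 38)
2H = (26, 38).
Finally 2G + 2H:
(28, 38) + (26, 38). λ = (38 - 38)/(26 - 28) ≡ 0/41 mod 43. 41⁻¹ ≡ 21 (mod 43), so λ ≡ 0.
  x = λ² - 28 - 26 = 0 - 54 ≡ 32; y = λ·(28 - 32) - 38 ≡ 5. → (32, 5)

(32, 5)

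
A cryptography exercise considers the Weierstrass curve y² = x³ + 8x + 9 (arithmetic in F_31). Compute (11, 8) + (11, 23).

The two points share x = 11 and their y-coordinates satisfy 8 + 23 ≡ 0 (mod 31), so they are inverses. Their sum is ∞.

O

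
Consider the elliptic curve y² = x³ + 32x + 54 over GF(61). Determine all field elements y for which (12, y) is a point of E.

none

x³ + 32x + 54 = 2166 ≡ 31 (mod 61).
31 is a non-residue mod 61; no y exists.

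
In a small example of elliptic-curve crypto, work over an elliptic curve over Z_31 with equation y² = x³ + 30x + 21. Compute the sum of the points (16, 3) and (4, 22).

(16, 3) + (4, 22). λ = (22 - 3)/(4 - 16) ≡ 19/19 mod 31. 19⁻¹ ≡ 18 (mod 31) since 19·18 = 342 ≡ 1, so λ ≡ 1.
  x = λ² - 16 - 4 = 1 - 20 ≡ 12; y = λ·(16 - 12) - 3 ≡ 1. → (12, 1)

(12, 1)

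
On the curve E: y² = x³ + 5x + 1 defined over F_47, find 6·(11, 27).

Write P = (11, 27).
Repeated addition: build up to 6P.
2P: tangent at (11, 27): λ = (3·11² + 5)/(2·27) ≡ 39/7. 7⁻¹ ≡ 27 (mod 47), so λ ≡ 39·27 ≡ 19.
  x = λ² - 11 - 11 = 361 - 22 ≡ 10; y = λ·(11 - 10) - 27 ≡ 39. → (10, 39)
3P: (10, 39) + (11, 27). λ = (27 - 39)/(11 - 10) ≡ 35/1 mod 47. 1⁻¹ ≡ 1 (mod 47) since 1·1 = 1 ≡ 1, so λ ≡ 35.
  x = λ² - 10 - 11 = 1225 - 21 ≡ 29; y = λ·(10 - 29) - 39 ≡ 1. → (29, 1)
4P: (29, 1) + (11, 27). λ = (27 - 1)/(11 - 29) ≡ 26/29 mod 47. 29⁻¹ ≡ 13 (mod 47), so λ ≡ 9.
  x = λ² - 29 - 11 = 81 - 40 ≡ 41; y = λ·(29 - 41) - 1 ≡ 32. → (41, 32)
5P: (41, 32) + (11, 27). λ = (27 - 32)/(11 - 41) ≡ 42/17 mod 47. 17⁻¹ ≡ 36 (mod 47), so λ ≡ 8.
  x = λ² - 41 - 11 = 64 - 52 ≡ 12; y = λ·(41 - 12) - 32 ≡ 12. → (12, 12)
6P: (12, 12) + (11, 27). λ = (27 - 12)/(11 - 12) ≡ 15/46 mod 47. 46⁻¹ ≡ 46 (mod 47) since 46·46 = 2116 ≡ 1, so λ ≡ 32.
  x = λ² - 12 - 11 = 1024 - 23 ≡ 14; y = λ·(12 - 14) - 12 ≡ 18. → (14, 18)

(14, 18)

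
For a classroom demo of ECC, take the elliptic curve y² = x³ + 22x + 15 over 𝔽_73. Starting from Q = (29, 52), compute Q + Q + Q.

(18, 44)

Repeated addition: build up to 3Q.
2Q: tangent at (29, 52): λ = (3·29² + 22)/(2·52) ≡ 63/31. 31⁻¹ ≡ 33 (mod 73) since 31·33 = 1023 ≡ 1, so λ ≡ 63·33 ≡ 35.
  x = λ² - 29 - 29 = 1225 - 58 ≡ 72; y = λ·(29 - 72) - 52 ≡ 49. → (72, 49)
3Q: (72, 49) + (29, 52). λ = (52 - 49)/(29 - 72) ≡ 3/30 mod 73. 30⁻¹ ≡ 56 (mod 73), so λ ≡ 22.
  x = λ² - 72 - 29 = 484 - 101 ≡ 18; y = λ·(72 - 18) - 49 ≡ 44. → (18, 44)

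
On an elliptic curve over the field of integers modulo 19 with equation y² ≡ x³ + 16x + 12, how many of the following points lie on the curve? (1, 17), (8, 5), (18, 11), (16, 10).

(1, 17): 17² ≡ 4, rhs ≡ 10 → off.
(8, 5): 5² ≡ 6, rhs ≡ 6 → on.
(18, 11): 11² ≡ 7, rhs ≡ 14 → off.
(16, 10): 10² ≡ 5, rhs ≡ 13 → off.

1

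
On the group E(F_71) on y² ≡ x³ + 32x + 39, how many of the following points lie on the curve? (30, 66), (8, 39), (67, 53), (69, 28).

1

(30, 66): 66² ≡ 25, rhs ≡ 25 → on.
(8, 39): 39² ≡ 30, rhs ≡ 26 → off.
(67, 53): 53² ≡ 40, rhs ≡ 60 → off.
(69, 28): 28² ≡ 3, rhs ≡ 38 → off.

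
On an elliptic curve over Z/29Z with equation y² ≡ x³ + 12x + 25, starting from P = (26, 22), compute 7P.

Repeated addition: build up to 7P.
2P: tangent at (26, 22): λ = (3·26² + 12)/(2·22) ≡ 10/15. 15⁻¹ ≡ 2 (mod 29), so λ ≡ 10·2 ≡ 20.
  x = λ² - 26 - 26 = 400 - 52 ≡ 0; y = λ·(26 - 0) - 22 ≡ 5. → (0, 5)
3P: (0, 5) + (26, 22). λ = (22 - 5)/(26 - 0) ≡ 17/26 mod 29. 26⁻¹ ≡ 19 (mod 29), so λ ≡ 4.
  x = λ² - 0 - 26 = 16 - 26 ≡ 19; y = λ·(0 - 19) - 5 ≡ 6. → (19, 6)
4P: (19, 6) + (26, 22). λ = (22 - 6)/(26 - 19) ≡ 16/7 mod 29. 7⁻¹ ≡ 25 (mod 29) since 7·25 = 175 ≡ 1, so λ ≡ 23.
  x = λ² - 19 - 26 = 529 - 45 ≡ 20; y = λ·(19 - 20) - 6 ≡ 0. → (20, 0)
5P: (20, 0) + (26, 22). λ = (22 - 0)/(26 - 20) ≡ 22/6 mod 29. 6⁻¹ ≡ 5 (mod 29), so λ ≡ 23.
  x = λ² - 20 - 26 = 529 - 46 ≡ 19; y = λ·(20 - 19) - 0 ≡ 23. → (19, 23)
6P: (19, 23) + (26, 22). λ = (22 - 23)/(26 - 19) ≡ 28/7 mod 29. 7⁻¹ ≡ 25 (mod 29), so λ ≡ 4.
  x = λ² - 19 - 26 = 16 - 45 ≡ 0; y = λ·(19 - 0) - 23 ≡ 24. → (0, 24)
7P: (0, 24) + (26, 22). λ = (22 - 24)/(26 - 0) ≡ 27/26 mod 29. 26⁻¹ ≡ 19 (mod 29) since 26·19 = 494 ≡ 1, so λ ≡ 20.
  x = λ² - 0 - 26 = 400 - 26 ≡ 26; y = λ·(0 - 26) - 24 ≡ 7. → (26, 7)

(26, 7)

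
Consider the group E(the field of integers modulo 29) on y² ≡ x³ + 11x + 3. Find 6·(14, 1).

Write P = (14, 1).
Repeated addition: build up to 6P.
2P: tangent at (14, 1): λ = (3·14² + 11)/(2·1) ≡ 19/2. 2⁻¹ ≡ 15 (mod 29), so λ ≡ 19·15 ≡ 24.
  x = λ² - 14 - 14 = 576 - 28 ≡ 26; y = λ·(14 - 26) - 1 ≡ 1. → (26, 1)
3P: (26, 1) + (14, 1). λ = (1 - 1)/(14 - 26) ≡ 0/17 mod 29. 17⁻¹ ≡ 12 (mod 29), so λ ≡ 0.
  x = λ² - 26 - 14 = 0 - 40 ≡ 18; y = λ·(26 - 18) - 1 ≡ 28. → (18, 28)
4P: (18, 28) + (14, 1). λ = (1 - 28)/(14 - 18) ≡ 2/25 mod 29. 25⁻¹ ≡ 7 (mod 29) since 25·7 = 175 ≡ 1, so λ ≡ 14.
  x = λ² - 18 - 14 = 196 - 32 ≡ 19; y = λ·(18 - 19) - 28 ≡ 16. → (19, 16)
5P: (19, 16) + (14, 1). λ = (1 - 16)/(14 - 19) ≡ 14/24 mod 29. 24⁻¹ ≡ 23 (mod 29), so λ ≡ 3.
  x = λ² - 19 - 14 = 9 - 33 ≡ 5; y = λ·(19 - 5) - 16 ≡ 26. → (5, 26)
6P: (5, 26) + (14, 1). λ = (1 - 26)/(14 - 5) ≡ 4/9 mod 29. 9⁻¹ ≡ 13 (mod 29) since 9·13 = 117 ≡ 1, so λ ≡ 23.
  x = λ² - 5 - 14 = 529 - 19 ≡ 17; y = λ·(5 - 17) - 26 ≡ 17. → (17, 17)

(17, 17)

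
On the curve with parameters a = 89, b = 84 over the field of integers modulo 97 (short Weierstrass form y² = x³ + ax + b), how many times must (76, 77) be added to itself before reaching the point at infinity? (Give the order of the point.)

10

2P: tangent at (76, 77): λ = (3·76² + 89)/(2·77) ≡ 54/57. 57⁻¹ ≡ 80 (mod 97), so λ ≡ 54·80 ≡ 52.
  x = λ² - 76 - 76 = 2704 - 152 ≡ 30; y = λ·(76 - 30) - 77 ≡ 84. → (30, 84)
3P: (30, 84) + (76, 77). λ = (77 - 84)/(76 - 30) ≡ 90/46 mod 97. 46⁻¹ ≡ 19 (mod 97), so λ ≡ 61.
  x = λ² - 30 - 76 = 3721 - 106 ≡ 26; y = λ·(30 - 26) - 84 ≡ 63. → (26, 63)
4P: (26, 63) + (76, 77). λ = (77 - 63)/(76 - 26) ≡ 14/50 mod 97. 50⁻¹ ≡ 33 (mod 97) since 50·33 = 1650 ≡ 1, so λ ≡ 74.
  x = λ² - 26 - 76 = 5476 - 102 ≡ 39; y = λ·(26 - 39) - 63 ≡ 42. → (39, 42)
5P: (39, 42) + (76, 77). λ = (77 - 42)/(76 - 39) ≡ 35/37 mod 97. 37⁻¹ ≡ 21 (mod 97) since 37·21 = 777 ≡ 1, so λ ≡ 56.
  x = λ² - 39 - 76 = 3136 - 115 ≡ 14; y = λ·(39 - 14) - 42 ≡ 0. → (14, 0)
6P: (14, 0) + (76, 77). λ = (77 - 0)/(76 - 14) ≡ 77/62 mod 97. 62⁻¹ ≡ 36 (mod 97), so λ ≡ 56.
  x = λ² - 14 - 76 = 3136 - 90 ≡ 39; y = λ·(14 - 39) - 0 ≡ 55. → (39, 55)
7P: (39, 55) + (76, 77). λ = (77 - 55)/(76 - 39) ≡ 22/37 mod 97. 37⁻¹ ≡ 21 (mod 97), so λ ≡ 74.
  x = λ² - 39 - 76 = 5476 - 115 ≡ 26; y = λ·(39 - 26) - 55 ≡ 34. → (26, 34)
8P: (26, 34) + (76, 77). λ = (77 - 34)/(76 - 26) ≡ 43/50 mod 97. 50⁻¹ ≡ 33 (mod 97), so λ ≡ 61.
  x = λ² - 26 - 76 = 3721 - 102 ≡ 30; y = λ·(26 - 30) - 34 ≡ 13. → (30, 13)
9P: (30, 13) + (76, 77). λ = (77 - 13)/(76 - 30) ≡ 64/46 mod 97. 46⁻¹ ≡ 19 (mod 97) since 46·19 = 874 ≡ 1, so λ ≡ 52.
  x = λ² - 30 - 76 = 2704 - 106 ≡ 76; y = λ·(30 - 76) - 13 ≡ 20. → (76, 20)
10P: (76, 20) + (76, 77): same x and y₁ ≡ -y₂, so the sum is the point at infinity.
10P = the point at infinity, so the order is 10.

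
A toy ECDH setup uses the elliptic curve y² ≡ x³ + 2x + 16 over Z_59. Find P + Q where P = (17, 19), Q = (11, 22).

(17, 19) + (11, 22). λ = (22 - 19)/(11 - 17) ≡ 3/53 mod 59. 53⁻¹ ≡ 49 (mod 59), so λ ≡ 29.
  x = λ² - 17 - 11 = 841 - 28 ≡ 46; y = λ·(17 - 46) - 19 ≡ 25. → (46, 25)

(46, 25)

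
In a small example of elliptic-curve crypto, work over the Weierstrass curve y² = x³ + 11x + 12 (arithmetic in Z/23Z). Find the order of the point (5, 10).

2P: tangent at (5, 10): λ = (3·5² + 11)/(2·10) ≡ 17/20. 20⁻¹ ≡ 15 (mod 23), so λ ≡ 17·15 ≡ 2.
  x = λ² - 5 - 5 = 4 - 10 ≡ 17; y = λ·(5 - 17) - 10 ≡ 12. → (17, 12)
3P: (17, 12) + (5, 10). λ = (10 - 12)/(5 - 17) ≡ 21/11 mod 23. 11⁻¹ ≡ 21 (mod 23), so λ ≡ 4.
  x = λ² - 17 - 5 = 16 - 22 ≡ 17; y = λ·(17 - 17) - 12 ≡ 11. → (17, 11)
4P: (17, 11) + (5, 10). λ = (10 - 11)/(5 - 17) ≡ 22/11 mod 23. 11⁻¹ ≡ 21 (mod 23) since 11·21 = 231 ≡ 1, so λ ≡ 2.
  x = λ² - 17 - 5 = 4 - 22 ≡ 5; y = λ·(17 - 5) - 11 ≡ 13. → (5, 13)
5P: (5, 13) + (5, 10): same x and y₁ ≡ -y₂, so the sum is 𝒪.
5P = 𝒪, so the order is 5.

5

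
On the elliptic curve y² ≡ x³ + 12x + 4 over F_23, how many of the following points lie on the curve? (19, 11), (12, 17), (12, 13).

1

(19, 11): 11² ≡ 6, rhs ≡ 7 → off.
(12, 17): 17² ≡ 13, rhs ≡ 13 → on.
(12, 13): 13² ≡ 8, rhs ≡ 13 → off.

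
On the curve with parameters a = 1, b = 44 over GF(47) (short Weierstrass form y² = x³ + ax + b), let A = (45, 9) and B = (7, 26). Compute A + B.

(27, 25)

(45, 9) + (7, 26). λ = (26 - 9)/(7 - 45) ≡ 17/9 mod 47. 9⁻¹ ≡ 21 (mod 47) since 9·21 = 189 ≡ 1, so λ ≡ 28.
  x = λ² - 45 - 7 = 784 - 52 ≡ 27; y = λ·(45 - 27) - 9 ≡ 25. → (27, 25)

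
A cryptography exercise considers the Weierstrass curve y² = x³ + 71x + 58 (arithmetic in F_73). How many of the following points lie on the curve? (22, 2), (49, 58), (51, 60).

(22, 2): 2² ≡ 4, rhs ≡ 4 → on.
(49, 58): 58² ≡ 6, rhs ≡ 6 → on.
(51, 60): 60² ≡ 23, rhs ≡ 39 → off.

2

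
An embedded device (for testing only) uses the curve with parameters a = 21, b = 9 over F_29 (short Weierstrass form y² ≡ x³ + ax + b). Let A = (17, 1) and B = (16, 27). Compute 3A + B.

(7, 21)

First 3A:
Repeated addition: build up to 3A.
2A: tangent at (17, 1): λ = (3·17² + 21)/(2·1) ≡ 18/2. 2⁻¹ ≡ 15 (mod 29), so λ ≡ 18·15 ≡ 9.
  x = λ² - 17 - 17 = 81 - 34 ≡ 18; y = λ·(17 - 18) - 1 ≡ 19. → (18, 19)
3A: (18, 19) + (17, 1). λ = (1 - 19)/(17 - 18) ≡ 11/28 mod 29. 28⁻¹ ≡ 28 (mod 29) since 28·28 = 784 ≡ 1, so λ ≡ 18.
  x = λ² - 18 - 17 = 324 - 35 ≡ 28; y = λ·(18 - 28) - 19 ≡ 4. → (28, 4)
3A = (28, 4).
Finally 3A + B:
(28, 4) + (16, 27). λ = (27 - 4)/(16 - 28) ≡ 23/17 mod 29. 17⁻¹ ≡ 12 (mod 29) since 17·12 = 204 ≡ 1, so λ ≡ 15.
  x = λ² - 28 - 16 = 225 - 44 ≡ 7; y = λ·(28 - 7) - 4 ≡ 21. → (7, 21)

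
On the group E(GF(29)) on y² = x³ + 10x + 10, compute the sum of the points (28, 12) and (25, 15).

(28, 12) + (25, 15). λ = (15 - 12)/(25 - 28) ≡ 3/26 mod 29. 26⁻¹ ≡ 19 (mod 29), so λ ≡ 28.
  x = λ² - 28 - 25 = 784 - 53 ≡ 6; y = λ·(28 - 6) - 12 ≡ 24. → (6, 24)

(6, 24)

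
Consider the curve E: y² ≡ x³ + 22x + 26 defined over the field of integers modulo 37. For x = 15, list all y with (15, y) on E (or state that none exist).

none

x³ + 22x + 26 = 3731 ≡ 31 (mod 37).
31 is a non-residue mod 37; no y exists.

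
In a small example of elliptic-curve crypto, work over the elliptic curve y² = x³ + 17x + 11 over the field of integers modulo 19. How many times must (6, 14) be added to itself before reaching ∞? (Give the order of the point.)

2P: tangent at (6, 14): λ = (3·6² + 17)/(2·14) ≡ 11/9. 9⁻¹ ≡ 17 (mod 19) since 9·17 = 153 ≡ 1, so λ ≡ 11·17 ≡ 16.
  x = λ² - 6 - 6 = 256 - 12 ≡ 16; y = λ·(6 - 16) - 14 ≡ 16. → (16, 16)
3P: (16, 16) + (6, 14). λ = (14 - 16)/(6 - 16) ≡ 17/9 mod 19. 9⁻¹ ≡ 17 (mod 19) since 9·17 = 153 ≡ 1, so λ ≡ 4.
  x = λ² - 16 - 6 = 16 - 22 ≡ 13; y = λ·(16 - 13) - 16 ≡ 15. → (13, 15)
4P: (13, 15) + (6, 14). λ = (14 - 15)/(6 - 13) ≡ 18/12 mod 19. 12⁻¹ ≡ 8 (mod 19), so λ ≡ 11.
  x = λ² - 13 - 6 = 121 - 19 ≡ 7; y = λ·(13 - 7) - 15 ≡ 13. → (7, 13)
5P: (7, 13) + (6, 14). λ = (14 - 13)/(6 - 7) ≡ 1/18 mod 19. 18⁻¹ ≡ 18 (mod 19), so λ ≡ 18.
  x = λ² - 7 - 6 = 324 - 13 ≡ 7; y = λ·(7 - 7) - 13 ≡ 6. → (7, 6)
6P: (7, 6) + (6, 14). λ = (14 - 6)/(6 - 7) ≡ 8/18 mod 19. 18⁻¹ ≡ 18 (mod 19) since 18·18 = 324 ≡ 1, so λ ≡ 11.
  x = λ² - 7 - 6 = 121 - 13 ≡ 13; y = λ·(7 - 13) - 6 ≡ 4. → (13, 4)
7P: (13, 4) + (6, 14). λ = (14 - 4)/(6 - 13) ≡ 10/12 mod 19. 12⁻¹ ≡ 8 (mod 19) since 12·8 = 96 ≡ 1, so λ ≡ 4.
  x = λ² - 13 - 6 = 16 - 19 ≡ 16; y = λ·(13 - 16) - 4 ≡ 3. → (16, 3)
8P: (16, 3) + (6, 14). λ = (14 - 3)/(6 - 16) ≡ 11/9 mod 19. 9⁻¹ ≡ 17 (mod 19), so λ ≡ 16.
  x = λ² - 16 - 6 = 256 - 22 ≡ 6; y = λ·(16 - 6) - 3 ≡ 5. → (6, 5)
9P: (6, 5) + (6, 14): same x and y₁ ≡ -y₂, so the sum is ∞.
9P = ∞, so the order is 9.

9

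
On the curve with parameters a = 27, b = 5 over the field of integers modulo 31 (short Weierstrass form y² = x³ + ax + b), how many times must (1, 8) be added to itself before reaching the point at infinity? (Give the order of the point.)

2P: tangent at (1, 8): λ = (3·1² + 27)/(2·8) ≡ 30/16. 16⁻¹ ≡ 2 (mod 31) since 16·2 = 32 ≡ 1, so λ ≡ 30·2 ≡ 29.
  x = λ² - 1 - 1 = 841 - 2 ≡ 2; y = λ·(1 - 2) - 8 ≡ 25. → (2, 25)
3P: (2, 25) + (1, 8). λ = (8 - 25)/(1 - 2) ≡ 14/30 mod 31. 30⁻¹ ≡ 30 (mod 31) since 30·30 = 900 ≡ 1, so λ ≡ 17.
  x = λ² - 2 - 1 = 289 - 3 ≡ 7; y = λ·(2 - 7) - 25 ≡ 14. → (7, 14)
4P: (7, 14) + (1, 8). λ = (8 - 14)/(1 - 7) ≡ 25/25 mod 31. 25⁻¹ ≡ 5 (mod 31), so λ ≡ 1.
  x = λ² - 7 - 1 = 1 - 8 ≡ 24; y = λ·(7 - 24) - 14 ≡ 0. → (24, 0)
5P: (24, 0) + (1, 8). λ = (8 - 0)/(1 - 24) ≡ 8/8 mod 31. 8⁻¹ ≡ 4 (mod 31), so λ ≡ 1.
  x = λ² - 24 - 1 = 1 - 25 ≡ 7; y = λ·(24 - 7) - 0 ≡ 17. → (7, 17)
6P: (7, 17) + (1, 8). λ = (8 - 17)/(1 - 7) ≡ 22/25 mod 31. 25⁻¹ ≡ 5 (mod 31), so λ ≡ 17.
  x = λ² - 7 - 1 = 289 - 8 ≡ 2; y = λ·(7 - 2) - 17 ≡ 6. → (2, 6)
7P: (2, 6) + (1, 8). λ = (8 - 6)/(1 - 2) ≡ 2/30 mod 31. 30⁻¹ ≡ 30 (mod 31), so λ ≡ 29.
  x = λ² - 2 - 1 = 841 - 3 ≡ 1; y = λ·(2 - 1) - 6 ≡ 23. → (1, 23)
8P: (1, 23) + (1, 8): same x and y₁ ≡ -y₂, so the sum is the point at infinity.
8P = the point at infinity, so the order is 8.

8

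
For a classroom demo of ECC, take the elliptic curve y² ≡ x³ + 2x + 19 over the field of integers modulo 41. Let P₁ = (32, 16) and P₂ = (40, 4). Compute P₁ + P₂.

(32, 16) + (40, 4). λ = (4 - 16)/(40 - 32) ≡ 29/8 mod 41. 8⁻¹ ≡ 36 (mod 41) since 8·36 = 288 ≡ 1, so λ ≡ 19.
  x = λ² - 32 - 40 = 361 - 72 ≡ 2; y = λ·(32 - 2) - 16 ≡ 21. → (2, 21)

(2, 21)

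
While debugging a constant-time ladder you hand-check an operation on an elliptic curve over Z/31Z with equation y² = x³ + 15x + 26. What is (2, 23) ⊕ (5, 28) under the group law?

(2, 23) + (5, 28). λ = (28 - 23)/(5 - 2) ≡ 5/3 mod 31. 3⁻¹ ≡ 21 (mod 31) since 3·21 = 63 ≡ 1, so λ ≡ 12.
  x = λ² - 2 - 5 = 144 - 7 ≡ 13; y = λ·(2 - 13) - 23 ≡ 0. → (13, 0)

(13, 0)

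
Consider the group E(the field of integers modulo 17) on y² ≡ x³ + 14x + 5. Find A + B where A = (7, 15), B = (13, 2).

(5, 9)

(7, 15) + (13, 2). λ = (2 - 15)/(13 - 7) ≡ 4/6 mod 17. 6⁻¹ ≡ 3 (mod 17), so λ ≡ 12.
  x = λ² - 7 - 13 = 144 - 20 ≡ 5; y = λ·(7 - 5) - 15 ≡ 9. → (5, 9)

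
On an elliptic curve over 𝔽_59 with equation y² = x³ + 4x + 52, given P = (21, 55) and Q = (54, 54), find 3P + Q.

(24, 15)

First 3P:
Repeated addition: build up to 3P.
2P: tangent at (21, 55): λ = (3·21² + 4)/(2·55) ≡ 29/51. 51⁻¹ ≡ 22 (mod 59), so λ ≡ 29·22 ≡ 48.
  x = λ² - 21 - 21 = 2304 - 42 ≡ 20; y = λ·(21 - 20) - 55 ≡ 52. → (20, 52)
3P: (20, 52) + (21, 55). λ = (55 - 52)/(21 - 20) ≡ 3/1 mod 59. 1⁻¹ ≡ 1 (mod 59), so λ ≡ 3.
  x = λ² - 20 - 21 = 9 - 41 ≡ 27; y = λ·(20 - 27) - 52 ≡ 45. → (27, 45)
3P = (27, 45).
Finally 3P + Q:
(27, 45) + (54, 54). λ = (54 - 45)/(54 - 27) ≡ 9/27 mod 59. 27⁻¹ ≡ 35 (mod 59), so λ ≡ 20.
  x = λ² - 27 - 54 = 400 - 81 ≡ 24; y = λ·(27 - 24) - 45 ≡ 15. → (24, 15)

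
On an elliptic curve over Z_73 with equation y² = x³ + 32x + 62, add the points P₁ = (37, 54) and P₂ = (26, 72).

(35, 29)

(37, 54) + (26, 72). λ = (72 - 54)/(26 - 37) ≡ 18/62 mod 73. 62⁻¹ ≡ 53 (mod 73), so λ ≡ 5.
  x = λ² - 37 - 26 = 25 - 63 ≡ 35; y = λ·(37 - 35) - 54 ≡ 29. → (35, 29)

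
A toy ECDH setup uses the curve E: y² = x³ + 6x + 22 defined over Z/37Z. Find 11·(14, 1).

Write P = (14, 1).
Double-and-add on 11 = (1011)₂. Start with P = (14, 1) for the leading 1-bit.
double: tangent at (14, 1): λ = (3·14² + 6)/(2·1) ≡ 2/2. 2⁻¹ ≡ 19 (mod 37), so λ ≡ 2·19 ≡ 1.
  x = λ² - 14 - 14 = 1 - 28 ≡ 10; y = λ·(14 - 10) - 1 ≡ 3. → (10, 3)
double: tangent at (10, 3): λ = (3·10² + 6)/(2·3) ≡ 10/6. 6⁻¹ ≡ 31 (mod 37) since 6·31 = 186 ≡ 1, so λ ≡ 10·31 ≡ 14.
  x = λ² - 10 - 10 = 196 - 20 ≡ 28; y = λ·(10 - 28) - 3 ≡ 4. → (28, 4)
add P: (28, 4) + (14, 1). λ = (1 - 4)/(14 - 28) ≡ 34/23 mod 37. 23⁻¹ ≡ 29 (mod 37), so λ ≡ 24.
  x = λ² - 28 - 14 = 576 - 42 ≡ 16; y = λ·(28 - 16) - 4 ≡ 25. → (16, 25)
double: tangent at (16, 25): λ = (3·16² + 6)/(2·25) ≡ 34/13. 13⁻¹ ≡ 20 (mod 37) since 13·20 = 260 ≡ 1, so λ ≡ 34·20 ≡ 14.
  x = λ² - 16 - 16 = 196 - 32 ≡ 16; y = λ·(16 - 16) - 25 ≡ 12. → (16, 12)
add P: (16, 12) + (14, 1). λ = (1 - 12)/(14 - 16) ≡ 26/35 mod 37. 35⁻¹ ≡ 18 (mod 37), so λ ≡ 24.
  x = λ² - 16 - 14 = 576 - 30 ≡ 28; y = λ·(16 - 28) - 12 ≡ 33. → (28, 33)

(28, 33)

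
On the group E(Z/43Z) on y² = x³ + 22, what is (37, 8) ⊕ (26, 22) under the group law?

(20, 29)

(37, 8) + (26, 22). λ = (22 - 8)/(26 - 37) ≡ 14/32 mod 43. 32⁻¹ ≡ 39 (mod 43) since 32·39 = 1248 ≡ 1, so λ ≡ 30.
  x = λ² - 37 - 26 = 900 - 63 ≡ 20; y = λ·(37 - 20) - 8 ≡ 29. → (20, 29)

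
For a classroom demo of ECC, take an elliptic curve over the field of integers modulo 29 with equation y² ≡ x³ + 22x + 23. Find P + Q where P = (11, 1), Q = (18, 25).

(23, 20)

(11, 1) + (18, 25). λ = (25 - 1)/(18 - 11) ≡ 24/7 mod 29. 7⁻¹ ≡ 25 (mod 29) since 7·25 = 175 ≡ 1, so λ ≡ 20.
  x = λ² - 11 - 18 = 400 - 29 ≡ 23; y = λ·(11 - 23) - 1 ≡ 20. → (23, 20)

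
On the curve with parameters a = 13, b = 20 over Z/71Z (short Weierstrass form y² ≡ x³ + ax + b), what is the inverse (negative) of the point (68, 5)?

-(68, 5) = (68, -5 mod 71) = (68, 66).

(68, 66)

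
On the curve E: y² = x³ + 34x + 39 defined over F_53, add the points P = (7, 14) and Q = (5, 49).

(7, 14) + (5, 49). λ = (49 - 14)/(5 - 7) ≡ 35/51 mod 53. 51⁻¹ ≡ 26 (mod 53), so λ ≡ 9.
  x = λ² - 7 - 5 = 81 - 12 ≡ 16; y = λ·(7 - 16) - 14 ≡ 11. → (16, 11)

(16, 11)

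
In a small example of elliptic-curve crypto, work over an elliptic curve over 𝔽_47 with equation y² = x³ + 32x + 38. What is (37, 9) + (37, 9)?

(37, 38)

tangent at (37, 9): λ = (3·37² + 32)/(2·9) ≡ 3/18. 18⁻¹ ≡ 34 (mod 47), so λ ≡ 3·34 ≡ 8.
  x = λ² - 37 - 37 = 64 - 74 ≡ 37; y = λ·(37 - 37) - 9 ≡ 38. → (37, 38)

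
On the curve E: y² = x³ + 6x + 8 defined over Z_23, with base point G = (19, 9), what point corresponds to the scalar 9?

Double-and-add on 9 = (1001)₂. Start with G = (19, 9) for the leading 1-bit.
double: tangent at (19, 9): λ = (3·19² + 6)/(2·9) ≡ 8/18. 18⁻¹ ≡ 9 (mod 23) since 18·9 = 162 ≡ 1, so λ ≡ 8·9 ≡ 3.
  x = λ² - 19 - 19 = 9 - 38 ≡ 17; y = λ·(19 - 17) - 9 ≡ 20. → (17, 20)
double: tangent at (17, 20): λ = (3·17² + 6)/(2·20) ≡ 22/17. 17⁻¹ ≡ 19 (mod 23) since 17·19 = 323 ≡ 1, so λ ≡ 22·19 ≡ 4.
  x = λ² - 17 - 17 = 16 - 34 ≡ 5; y = λ·(17 - 5) - 20 ≡ 5. → (5, 5)
double: tangent at (5, 5): λ = (3·5² + 6)/(2·5) ≡ 12/10. 10⁻¹ ≡ 7 (mod 23), so λ ≡ 12·7 ≡ 15.
  x = λ² - 5 - 5 = 225 - 10 ≡ 8; y = λ·(5 - 8) - 5 ≡ 19. → (8, 19)
add G: (8, 19) + (19, 9). λ = (9 - 19)/(19 - 8) ≡ 13/11 mod 23. 11⁻¹ ≡ 21 (mod 23) since 11·21 = 231 ≡ 1, so λ ≡ 20.
  x = λ² - 8 - 19 = 400 - 27 ≡ 5; y = λ·(8 - 5) - 19 ≡ 18. → (5, 18)

(5, 18)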